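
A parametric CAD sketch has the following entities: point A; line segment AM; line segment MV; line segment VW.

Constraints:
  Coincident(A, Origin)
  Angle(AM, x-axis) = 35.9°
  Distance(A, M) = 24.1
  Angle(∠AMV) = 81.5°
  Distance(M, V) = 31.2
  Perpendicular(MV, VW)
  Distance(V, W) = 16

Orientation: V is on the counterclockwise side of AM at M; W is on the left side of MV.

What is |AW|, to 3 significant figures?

28.7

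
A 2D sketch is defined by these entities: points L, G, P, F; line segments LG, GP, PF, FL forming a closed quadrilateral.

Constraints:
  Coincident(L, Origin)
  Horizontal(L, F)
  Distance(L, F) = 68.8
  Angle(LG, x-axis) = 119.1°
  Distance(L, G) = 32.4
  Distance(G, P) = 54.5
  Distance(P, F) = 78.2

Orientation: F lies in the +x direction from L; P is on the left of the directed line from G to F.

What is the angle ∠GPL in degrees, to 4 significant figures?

27.14°

Checks: |GP| = 54.50 ✓; |PF| = 78.20 ✓.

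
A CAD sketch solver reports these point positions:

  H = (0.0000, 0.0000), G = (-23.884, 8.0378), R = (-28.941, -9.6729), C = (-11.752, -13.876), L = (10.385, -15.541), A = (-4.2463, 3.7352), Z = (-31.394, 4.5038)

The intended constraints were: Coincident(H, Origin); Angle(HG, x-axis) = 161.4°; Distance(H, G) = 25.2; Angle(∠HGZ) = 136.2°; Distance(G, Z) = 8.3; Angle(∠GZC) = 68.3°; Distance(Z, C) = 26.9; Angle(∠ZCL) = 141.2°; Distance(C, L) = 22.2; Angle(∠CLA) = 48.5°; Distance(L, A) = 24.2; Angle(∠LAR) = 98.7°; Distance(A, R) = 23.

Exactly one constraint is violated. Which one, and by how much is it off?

Distance(A, R) = 23 — off by 5.10.

H = (0.00, 0.00) ✓; HG at 161.4° ✓; |HG| = 25.20 ✓; ∠HGZ = 136.2° ✓; |GZ| = 8.300 ✓; ∠GZC = 68.30° ✓; |ZC| = 26.90 ✓; ∠ZCL = 141.2° ✓; |CL| = 22.20 ✓; ∠CLA = 48.50° ✓; |LA| = 24.20 ✓; ∠LAR = 98.70° ✓; |AR| = 28.10 ✗.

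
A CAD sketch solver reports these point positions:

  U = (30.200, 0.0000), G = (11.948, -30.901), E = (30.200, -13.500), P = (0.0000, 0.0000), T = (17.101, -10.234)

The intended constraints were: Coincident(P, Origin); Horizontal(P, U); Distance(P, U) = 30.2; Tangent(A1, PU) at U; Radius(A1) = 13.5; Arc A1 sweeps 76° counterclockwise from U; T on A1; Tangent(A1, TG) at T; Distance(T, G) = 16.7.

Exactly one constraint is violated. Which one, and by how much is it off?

Distance(T, G) = 16.7 — off by 4.60.

P = (0.00, 0.00) ✓; P.y = 0.00, U.y = 0.00 ✓; |PU| = 30.20 ✓; ∠(EU, UP) = 90.00° ✓; |EU| = 13.50 ✓; bearing(E→T) − bearing(E→U) = 76.00° ✓; |ET| = 13.50 ✓; ∠(ET, TG) = 90.00° ✓; |TG| = 21.30 ✗.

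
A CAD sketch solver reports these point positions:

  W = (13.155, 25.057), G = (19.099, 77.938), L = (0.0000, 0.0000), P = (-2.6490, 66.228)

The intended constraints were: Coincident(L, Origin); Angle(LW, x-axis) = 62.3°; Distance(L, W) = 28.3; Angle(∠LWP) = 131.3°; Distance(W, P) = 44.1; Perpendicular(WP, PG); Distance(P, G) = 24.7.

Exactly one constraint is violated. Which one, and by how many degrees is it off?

Perpendicular(WP, PG) — off by 7.30°.

L = (0.00, 0.00) ✓; LW at 62.30° ✓; |LW| = 28.30 ✓; ∠LWP = 131.3° ✓; |WP| = 44.10 ✓; ∠(WP, PG) = 82.70° ✗; |PG| = 24.70 ✓.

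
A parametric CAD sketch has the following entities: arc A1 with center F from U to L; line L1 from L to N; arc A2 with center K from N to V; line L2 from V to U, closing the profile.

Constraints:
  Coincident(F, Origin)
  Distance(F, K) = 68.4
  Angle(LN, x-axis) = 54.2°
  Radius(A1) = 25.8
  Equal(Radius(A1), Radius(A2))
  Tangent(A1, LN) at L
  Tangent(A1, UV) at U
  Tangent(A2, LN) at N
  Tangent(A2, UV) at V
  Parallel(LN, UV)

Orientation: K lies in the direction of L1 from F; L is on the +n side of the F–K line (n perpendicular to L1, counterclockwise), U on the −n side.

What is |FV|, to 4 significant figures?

73.10

The slot axis is L1's direction at 54.2°, so u = (cos 54.2°, sin 54.2°) = (0.5850, 0.8111) and n = (−sin 54.2°, cos 54.2°) = (-0.8111, 0.5850). F is at the origin and K lies 68.4 along u from F, so K = 68.4·u = (40.01, 55.48). Tangency of A1 to both parallel lines with radius 25.8 puts L and U at F ± 25.8·n: L = (-20.93, 15.09), U = (20.93, -15.09). Equal radii place N and V the same way about K: N = K + 25.8·n = (19.09, 70.57), V = K − 25.8·n = (60.94, 40.38). Then |FV| = |V − F| = 73.10.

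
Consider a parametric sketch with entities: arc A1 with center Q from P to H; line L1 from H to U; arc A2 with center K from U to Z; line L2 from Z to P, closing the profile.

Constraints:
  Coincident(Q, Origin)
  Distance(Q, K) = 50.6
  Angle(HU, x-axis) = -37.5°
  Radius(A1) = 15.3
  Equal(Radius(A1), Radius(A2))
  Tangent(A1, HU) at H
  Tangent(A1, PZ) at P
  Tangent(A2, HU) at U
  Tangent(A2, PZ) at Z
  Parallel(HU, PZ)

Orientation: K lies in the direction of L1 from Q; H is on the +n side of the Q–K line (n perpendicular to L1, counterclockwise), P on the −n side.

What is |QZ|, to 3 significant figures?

52.9

The slot axis is L1's direction at -37.5°, so u = (cos -37.5°, sin -37.5°) = (0.793, -0.609) and n = (−sin -37.5°, cos -37.5°) = (0.609, 0.793). Q is at the origin and K lies 50.6 along u from Q, so K = 50.6·u = (40.1, -30.8). Tangency of A1 to both parallel lines with radius 15.3 puts H and P at Q ± 15.3·n: H = (9.31, 12.1), P = (-9.31, -12.1). Equal radii place U and Z the same way about K: U = K + 15.3·n = (49.5, -18.7), Z = K − 15.3·n = (30.8, -42.9). Then |QZ| = |Z − Q| = 52.9.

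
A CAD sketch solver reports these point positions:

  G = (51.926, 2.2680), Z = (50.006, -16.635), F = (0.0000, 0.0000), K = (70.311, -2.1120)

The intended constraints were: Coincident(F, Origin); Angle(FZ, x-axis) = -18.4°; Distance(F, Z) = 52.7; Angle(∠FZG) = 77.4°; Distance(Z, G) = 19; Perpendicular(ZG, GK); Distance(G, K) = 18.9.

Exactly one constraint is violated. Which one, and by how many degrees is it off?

Perpendicular(ZG, GK) — off by 7.60°.

F = (0.00, 0.00) ✓; FZ at -18.40° ✓; |FZ| = 52.70 ✓; ∠FZG = 77.40° ✓; |ZG| = 19.00 ✓; ∠(ZG, GK) = 97.60° ✗; |GK| = 18.90 ✓.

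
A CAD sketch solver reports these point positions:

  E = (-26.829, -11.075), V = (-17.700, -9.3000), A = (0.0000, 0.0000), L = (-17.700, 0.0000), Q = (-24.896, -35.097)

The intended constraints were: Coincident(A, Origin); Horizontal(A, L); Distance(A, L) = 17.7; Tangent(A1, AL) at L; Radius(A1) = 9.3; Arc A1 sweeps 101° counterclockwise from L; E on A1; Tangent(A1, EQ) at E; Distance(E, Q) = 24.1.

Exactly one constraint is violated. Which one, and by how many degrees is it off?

Tangent(A1, EQ) at E — off by 6.40°.

A = (0.00, 0.00) ✓; A.y = 0.00, L.y = 0.00 ✓; |AL| = 17.70 ✓; ∠(VL, LA) = 90.00° ✓; |VL| = 9.300 ✓; bearing(V→E) − bearing(V→L) = 101.0° ✓; |VE| = 9.300 ✓; ∠(VE, EQ) = 96.40° ✗; |EQ| = 24.10 ✓.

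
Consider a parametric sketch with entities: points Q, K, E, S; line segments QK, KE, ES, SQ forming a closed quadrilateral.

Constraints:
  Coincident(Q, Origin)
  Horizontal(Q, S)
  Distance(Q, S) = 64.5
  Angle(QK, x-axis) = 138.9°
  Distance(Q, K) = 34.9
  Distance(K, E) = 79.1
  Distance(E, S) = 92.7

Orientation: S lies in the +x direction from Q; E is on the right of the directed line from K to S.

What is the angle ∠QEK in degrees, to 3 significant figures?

22.4°

Checks: |KE| = 79.10 ✓; |ES| = 92.70 ✓.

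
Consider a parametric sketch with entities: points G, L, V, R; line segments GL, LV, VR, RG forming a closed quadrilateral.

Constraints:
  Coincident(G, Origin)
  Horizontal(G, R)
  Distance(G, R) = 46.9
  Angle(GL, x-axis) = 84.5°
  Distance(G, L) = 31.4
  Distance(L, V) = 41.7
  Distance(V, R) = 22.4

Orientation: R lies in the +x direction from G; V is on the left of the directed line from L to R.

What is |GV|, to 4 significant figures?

49.01

Checks: |LV| = 41.70 ✓; |VR| = 22.40 ✓.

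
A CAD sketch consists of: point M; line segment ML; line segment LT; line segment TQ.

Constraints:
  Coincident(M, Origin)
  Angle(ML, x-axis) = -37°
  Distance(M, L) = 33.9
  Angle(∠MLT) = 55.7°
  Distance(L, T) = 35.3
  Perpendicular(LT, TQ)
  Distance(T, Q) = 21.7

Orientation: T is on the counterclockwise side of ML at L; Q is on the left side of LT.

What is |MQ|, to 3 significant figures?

17.4

M is at the origin; ML runs at -37.0° with length 33.9, so L = 33.9·(cos -37.0°, sin -37.0°) = (27.1, -20.4). ∠MLT = 55.7°, so LT runs at -37.0° + (180° − 55.7°) = 87.3° from the x-axis; with |LT| = 35.3, T = L + 35.3·(cos 87.3°, sin 87.3°) = (28.7, 14.9). The perpendicularity gives TQ at right angles to LT; with |TQ| = 21.7 on the left of LT, Q = T + 21.7·(-0.999, 0.0471) = (7.06, 15.9). Then |MQ| = |Q − M| = 17.4.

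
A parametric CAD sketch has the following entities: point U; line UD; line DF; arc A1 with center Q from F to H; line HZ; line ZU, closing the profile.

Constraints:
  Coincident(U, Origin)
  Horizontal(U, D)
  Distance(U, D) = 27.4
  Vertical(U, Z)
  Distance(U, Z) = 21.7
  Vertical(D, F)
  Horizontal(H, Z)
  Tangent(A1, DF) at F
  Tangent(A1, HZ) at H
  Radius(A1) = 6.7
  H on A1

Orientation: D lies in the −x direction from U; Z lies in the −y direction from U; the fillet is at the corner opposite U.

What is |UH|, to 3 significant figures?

30.0

U is at the origin; U and D share the same y with |UD| = 27.4 and D on the −x side, so D = (-27.4, 0.00). UZ is vertical with |UZ| = 21.7 and Z on the −y side, so Z = (0.00, -21.7). The virtual corner opposite U is at (-27.4, -21.7). The tangent condition forces QF to be normal to DF and the tangent condition forces QH to be normal to HZ, with radius 6.7, so the center Q sits 6.7 in from both sides at Q = (-20.7, -15.0). That places the tangent points at F = (-27.4, -15.0) on DF and H = (-20.7, -21.7) on HZ. Then |UH| = |H − U| = 30.0.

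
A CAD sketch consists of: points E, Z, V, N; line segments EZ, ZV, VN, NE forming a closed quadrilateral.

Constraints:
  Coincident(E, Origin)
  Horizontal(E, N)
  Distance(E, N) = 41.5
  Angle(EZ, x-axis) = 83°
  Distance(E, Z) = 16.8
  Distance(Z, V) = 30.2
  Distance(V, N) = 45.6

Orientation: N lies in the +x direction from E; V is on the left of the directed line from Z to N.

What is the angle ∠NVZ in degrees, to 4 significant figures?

65.16°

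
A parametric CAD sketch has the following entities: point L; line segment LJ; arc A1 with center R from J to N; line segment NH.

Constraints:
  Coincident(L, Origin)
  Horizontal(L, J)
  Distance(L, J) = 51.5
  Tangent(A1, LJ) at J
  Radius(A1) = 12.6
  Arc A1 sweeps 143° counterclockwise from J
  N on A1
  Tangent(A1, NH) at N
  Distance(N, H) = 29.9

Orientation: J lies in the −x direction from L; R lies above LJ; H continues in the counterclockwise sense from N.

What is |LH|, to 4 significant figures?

79.05

On A1, J sits at bearing -90° from R; a 143° counterclockwise sweep puts N at bearing 53°, so N = R + 12.6·(cos 53°, sin 53°) = (-43.92, 22.66). The tangent condition forces RN to be normal to NH, so NH runs along (−sin 53°, cos 53°); with |NH| = 29.9, H = (-67.80, 40.66). Then |LH| = |H − L| = 79.05.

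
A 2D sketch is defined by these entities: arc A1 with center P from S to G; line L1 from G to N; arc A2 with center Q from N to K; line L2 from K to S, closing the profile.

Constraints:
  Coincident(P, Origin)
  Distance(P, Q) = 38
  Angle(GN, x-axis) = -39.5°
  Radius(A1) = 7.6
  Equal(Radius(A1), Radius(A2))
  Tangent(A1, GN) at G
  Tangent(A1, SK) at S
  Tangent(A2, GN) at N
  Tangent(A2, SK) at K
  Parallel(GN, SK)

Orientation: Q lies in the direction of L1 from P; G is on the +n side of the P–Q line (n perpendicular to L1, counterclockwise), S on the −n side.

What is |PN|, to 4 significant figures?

38.75

Tangency of A1 to both parallel lines with radius 7.6 puts G and S at P ± 7.6·n: G = (4.834, 5.864), S = (-4.834, -5.864). Equal radii place N and K the same way about Q: N = Q + 7.6·n = (34.16, -18.31), K = Q − 7.6·n = (24.49, -30.04). Then |PN| = |N − P| = 38.75.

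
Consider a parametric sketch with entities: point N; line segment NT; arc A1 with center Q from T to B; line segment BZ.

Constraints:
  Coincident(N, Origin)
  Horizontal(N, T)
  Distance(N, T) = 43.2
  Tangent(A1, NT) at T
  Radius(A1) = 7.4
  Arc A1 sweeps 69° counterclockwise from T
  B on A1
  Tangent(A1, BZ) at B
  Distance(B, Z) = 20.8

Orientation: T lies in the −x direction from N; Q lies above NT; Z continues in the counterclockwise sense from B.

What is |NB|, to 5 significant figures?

36.601

N is at the origin; N and T share the same y with |NT| = 43.2 and T on the −x side, so T = (-43.200, 0.0000). A1 meets NT tangentially, so QT is at right angles to NT, so Q = T + (0, 7.4) = (-43.200, 7.4000). On A1, T sits at bearing -90° from Q; a 69° counterclockwise sweep puts B at bearing -21°, so B = Q + 7.4·(cos -21°, sin -21°) = (-36.292, 4.7481). Then |NB| = |B − N| = 36.601.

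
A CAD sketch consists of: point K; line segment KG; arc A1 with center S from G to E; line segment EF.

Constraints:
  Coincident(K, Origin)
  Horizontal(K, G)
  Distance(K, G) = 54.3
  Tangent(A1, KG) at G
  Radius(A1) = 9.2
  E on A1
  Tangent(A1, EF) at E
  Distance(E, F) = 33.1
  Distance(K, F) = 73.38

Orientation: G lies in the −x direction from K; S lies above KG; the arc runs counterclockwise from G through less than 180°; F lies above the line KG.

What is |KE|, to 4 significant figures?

47.68

Checks: |SE| = 9.200 ✓; ∠(SE, EF) = 90.00° ✓; |EF| = 33.10 ✓; |KF| = 73.38 ✓.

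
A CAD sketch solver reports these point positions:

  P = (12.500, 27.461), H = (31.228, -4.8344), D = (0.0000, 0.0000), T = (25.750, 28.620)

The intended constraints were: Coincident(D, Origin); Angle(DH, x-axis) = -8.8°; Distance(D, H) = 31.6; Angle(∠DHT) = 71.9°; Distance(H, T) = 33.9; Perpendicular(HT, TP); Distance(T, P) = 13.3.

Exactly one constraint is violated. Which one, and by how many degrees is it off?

Perpendicular(HT, TP) — off by 4.30°.

D = (0.00, 0.00) ✓; DH at -8.800° ✓; |DH| = 31.60 ✓; ∠DHT = 71.90° ✓; |HT| = 33.90 ✓; ∠(HT, TP) = 85.70° ✗; |TP| = 13.30 ✓.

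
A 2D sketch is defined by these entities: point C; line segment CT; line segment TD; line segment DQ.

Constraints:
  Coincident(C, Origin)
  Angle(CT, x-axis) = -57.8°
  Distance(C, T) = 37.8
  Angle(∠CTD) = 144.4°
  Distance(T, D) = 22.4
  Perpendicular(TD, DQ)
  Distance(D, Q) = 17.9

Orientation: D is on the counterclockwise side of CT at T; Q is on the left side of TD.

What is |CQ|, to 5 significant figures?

53.293

∠CTD = 144.4°, so TD runs at -57.8° + (180° − 144.4°) = -22.200° from the x-axis; with |TD| = 22.4, D = T + 22.4·(cos -22.200°, sin -22.200°) = (40.882, -40.450). TD is perpendicular to DQ; with |DQ| = 17.9 on the left of TD, Q = D + 17.9·(0.37784, 0.92587) = (47.646, -23.877). Then |CQ| = |Q − C| = 53.293.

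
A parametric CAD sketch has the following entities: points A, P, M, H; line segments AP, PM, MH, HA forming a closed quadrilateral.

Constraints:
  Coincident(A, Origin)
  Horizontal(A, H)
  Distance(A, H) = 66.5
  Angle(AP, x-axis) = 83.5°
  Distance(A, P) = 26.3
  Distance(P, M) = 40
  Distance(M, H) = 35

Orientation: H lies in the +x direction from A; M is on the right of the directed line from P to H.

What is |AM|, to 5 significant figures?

31.604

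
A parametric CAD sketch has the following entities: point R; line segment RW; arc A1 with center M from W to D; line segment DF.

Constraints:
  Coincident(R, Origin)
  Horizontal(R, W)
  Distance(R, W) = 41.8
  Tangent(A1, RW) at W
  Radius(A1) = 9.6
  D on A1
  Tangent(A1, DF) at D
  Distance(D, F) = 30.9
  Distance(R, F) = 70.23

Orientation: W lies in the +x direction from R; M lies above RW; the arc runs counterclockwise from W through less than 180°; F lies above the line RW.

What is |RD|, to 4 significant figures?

51.41

Checks: |RW| = 41.80 ✓; |MD| = 9.600 ✓; ∠(MD, DF) = 90.00° ✓; |DF| = 30.90 ✓; |RF| = 70.23 ✓.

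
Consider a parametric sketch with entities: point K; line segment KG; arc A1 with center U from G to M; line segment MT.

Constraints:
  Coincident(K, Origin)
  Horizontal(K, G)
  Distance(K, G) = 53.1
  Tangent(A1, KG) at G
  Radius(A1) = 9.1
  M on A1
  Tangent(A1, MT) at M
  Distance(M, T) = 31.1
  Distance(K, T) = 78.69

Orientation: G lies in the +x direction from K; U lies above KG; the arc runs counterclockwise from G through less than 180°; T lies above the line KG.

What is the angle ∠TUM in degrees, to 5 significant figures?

73.690°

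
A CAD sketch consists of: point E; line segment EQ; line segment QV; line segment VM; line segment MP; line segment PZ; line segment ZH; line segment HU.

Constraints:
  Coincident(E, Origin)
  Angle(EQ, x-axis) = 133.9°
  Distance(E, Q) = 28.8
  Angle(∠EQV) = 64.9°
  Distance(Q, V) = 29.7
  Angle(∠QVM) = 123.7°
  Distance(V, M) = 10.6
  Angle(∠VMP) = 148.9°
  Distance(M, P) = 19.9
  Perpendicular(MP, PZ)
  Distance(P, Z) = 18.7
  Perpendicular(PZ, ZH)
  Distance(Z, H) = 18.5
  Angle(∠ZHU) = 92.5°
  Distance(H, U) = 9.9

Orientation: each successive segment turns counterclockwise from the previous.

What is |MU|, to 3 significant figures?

8.86

PZ ⟂ ZH, so ZH runs at 156°; with |ZH| = 18.5, H = (-15.7, 0.949). ∠ZHU = 92.5° gives HU at -116° from the x-axis; with |HU| = 9.9, U = (-20.1, -7.94). Then |MU| = |U − M| = 8.86.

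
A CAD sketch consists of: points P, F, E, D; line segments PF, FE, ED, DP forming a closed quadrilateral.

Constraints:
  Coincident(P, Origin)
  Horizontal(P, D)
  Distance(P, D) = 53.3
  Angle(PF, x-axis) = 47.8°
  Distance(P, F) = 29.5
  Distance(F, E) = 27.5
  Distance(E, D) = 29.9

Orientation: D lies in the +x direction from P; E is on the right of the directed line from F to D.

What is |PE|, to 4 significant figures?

24.47

P is at the origin; P and D share the same y with |PD| = 53.3 and D in +x, so D = (53.3, 0). PF runs at 47.8° with |PF| = 29.5, so F = (19.82, 21.85). E is determined by |FE| = 27.5 and |ED| = 29.9 together: it lies at the intersection of circle(F, 27.5) and circle(D, 29.9). With |FD| = 39.98, the foot of the radical line on FD is 18.27 from F and the perpendicular offset is √(27.5² − 18.27²) = 20.55. Taking the right-of-FD solution: E = (23.88, -5.344).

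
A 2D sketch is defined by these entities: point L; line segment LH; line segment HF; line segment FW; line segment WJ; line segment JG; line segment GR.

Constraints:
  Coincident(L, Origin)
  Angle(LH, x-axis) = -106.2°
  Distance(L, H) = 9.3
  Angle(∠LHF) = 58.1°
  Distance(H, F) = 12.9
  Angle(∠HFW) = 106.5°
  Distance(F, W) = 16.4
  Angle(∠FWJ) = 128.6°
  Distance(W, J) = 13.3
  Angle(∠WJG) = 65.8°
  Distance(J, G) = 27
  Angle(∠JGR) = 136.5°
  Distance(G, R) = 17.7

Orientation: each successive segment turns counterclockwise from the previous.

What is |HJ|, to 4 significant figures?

28.43

L is at the origin; LH runs at -106.2° with length 9.3, so H = (-2.595, -8.931). ∠LHF = 58.1° gives HF at 15.70° from the x-axis; with |HF| = 12.9, F = (9.824, -5.440). ∠HFW = 106.5° gives FW at 89.20° from the x-axis; with |FW| = 16.4, W = (10.05, 10.96). ∠FWJ = 128.6° gives WJ at 140.6° from the x-axis; with |WJ| = 13.3, J = (-0.2243, 19.40). Then |HJ| = |J − H| = 28.43.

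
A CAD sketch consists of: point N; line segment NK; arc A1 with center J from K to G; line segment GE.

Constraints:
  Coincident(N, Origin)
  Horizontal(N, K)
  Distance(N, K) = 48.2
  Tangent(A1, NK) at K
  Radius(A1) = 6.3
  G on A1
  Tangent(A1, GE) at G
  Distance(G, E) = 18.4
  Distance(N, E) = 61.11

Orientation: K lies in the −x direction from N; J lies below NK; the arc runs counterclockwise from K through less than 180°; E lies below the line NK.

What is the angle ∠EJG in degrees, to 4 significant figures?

71.10°

Checks: |JG| = 6.300 ✓; ∠(JG, GE) = 90.00° ✓; |GE| = 18.40 ✓; |NE| = 61.11 ✓.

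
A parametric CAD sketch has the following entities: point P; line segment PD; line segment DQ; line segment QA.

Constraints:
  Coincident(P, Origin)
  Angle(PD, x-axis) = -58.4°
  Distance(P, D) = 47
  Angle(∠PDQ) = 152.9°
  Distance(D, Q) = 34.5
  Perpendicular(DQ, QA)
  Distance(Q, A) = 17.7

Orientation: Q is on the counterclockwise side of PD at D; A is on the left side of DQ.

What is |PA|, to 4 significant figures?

76.43

P is at the origin; PD runs at -58.4° with length 47.0, so D = 47.0·(cos -58.4°, sin -58.4°) = (24.63, -40.03). ∠PDQ = 152.9°, so DQ runs at -58.4° + (180° − 152.9°) = -31.30° from the x-axis; with |DQ| = 34.5, Q = D + 34.5·(cos -31.30°, sin -31.30°) = (54.11, -57.95). The perpendicularity gives QA at right angles to DQ; with |QA| = 17.7 on the left of DQ, A = Q + 17.7·(0.5195, 0.8545) = (63.30, -42.83). Then |PA| = |A − P| = 76.43.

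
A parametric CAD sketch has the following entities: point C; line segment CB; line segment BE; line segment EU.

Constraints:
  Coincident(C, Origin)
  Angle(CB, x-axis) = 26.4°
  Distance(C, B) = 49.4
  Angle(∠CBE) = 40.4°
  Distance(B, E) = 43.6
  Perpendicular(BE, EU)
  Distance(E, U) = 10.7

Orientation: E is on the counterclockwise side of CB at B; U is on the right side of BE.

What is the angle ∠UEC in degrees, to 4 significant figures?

169.4°

C is at the origin; CB runs at 26.4° with length 49.4, so B = 49.4·(cos 26.4°, sin 26.4°) = (44.25, 21.96). ∠CBE = 40.4°, so BE runs at 26.4° + (180° − 40.4°) = 166.0° from the x-axis; with |BE| = 43.6, E = B + 43.6·(cos 166.0°, sin 166.0°) = (1.943, 32.51). The perpendicularity gives EU at right angles to BE; with |EU| = 10.7 on the right of BE, U = E + 10.7·(0.2419, 0.9703) = (4.532, 42.89). Then cos ∠UEC = EU·EC / (|EU||EC|), giving 169.4°.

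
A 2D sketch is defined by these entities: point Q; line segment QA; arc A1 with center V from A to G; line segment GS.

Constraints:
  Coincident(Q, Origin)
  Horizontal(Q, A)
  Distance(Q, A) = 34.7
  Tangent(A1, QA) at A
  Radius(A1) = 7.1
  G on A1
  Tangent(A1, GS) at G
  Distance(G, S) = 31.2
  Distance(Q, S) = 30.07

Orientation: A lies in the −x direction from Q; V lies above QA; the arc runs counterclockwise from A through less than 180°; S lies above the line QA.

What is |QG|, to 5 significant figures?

29.107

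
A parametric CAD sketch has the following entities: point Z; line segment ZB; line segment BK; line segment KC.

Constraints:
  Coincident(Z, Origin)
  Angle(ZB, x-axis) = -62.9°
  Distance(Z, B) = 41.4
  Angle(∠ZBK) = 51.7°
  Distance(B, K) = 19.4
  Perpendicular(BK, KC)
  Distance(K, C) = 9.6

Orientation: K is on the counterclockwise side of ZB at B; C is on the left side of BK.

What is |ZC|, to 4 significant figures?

23.73

Z is at the origin; ZB runs at -62.9° with length 41.4, so B = 41.4·(cos -62.9°, sin -62.9°) = (18.86, -36.85). ∠ZBK = 51.7°, so BK runs at -62.9° + (180° − 51.7°) = 65.40° from the x-axis; with |BK| = 19.4, K = B + 19.4·(cos 65.40°, sin 65.40°) = (26.94, -19.22). BK ⟂ KC; with |KC| = 9.6 on the left of BK, C = K + 9.6·(-0.9092, 0.4163) = (18.21, -15.22). Then |ZC| = |C − Z| = 23.73.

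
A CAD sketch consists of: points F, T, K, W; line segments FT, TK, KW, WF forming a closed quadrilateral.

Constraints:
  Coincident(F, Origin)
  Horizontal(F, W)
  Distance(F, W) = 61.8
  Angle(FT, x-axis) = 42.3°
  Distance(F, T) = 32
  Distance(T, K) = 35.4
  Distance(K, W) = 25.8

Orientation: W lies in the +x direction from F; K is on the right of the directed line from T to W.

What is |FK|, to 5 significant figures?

39.782

Checks: |TK| = 35.40 ✓; |KW| = 25.80 ✓.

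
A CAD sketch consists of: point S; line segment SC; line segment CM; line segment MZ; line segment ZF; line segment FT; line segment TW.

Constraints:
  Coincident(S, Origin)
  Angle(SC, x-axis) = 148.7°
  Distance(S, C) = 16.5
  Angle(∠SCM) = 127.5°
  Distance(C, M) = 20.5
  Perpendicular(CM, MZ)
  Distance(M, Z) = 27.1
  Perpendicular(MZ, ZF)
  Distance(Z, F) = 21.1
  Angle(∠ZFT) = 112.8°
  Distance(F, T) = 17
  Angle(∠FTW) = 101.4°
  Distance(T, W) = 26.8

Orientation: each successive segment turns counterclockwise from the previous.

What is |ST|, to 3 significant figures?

3.31

The perpendicularity gives ZF at right angles to MZ, so ZF runs at 21.2°; with |ZF| = 21.1, F = (-3.74, -16.5). ∠ZFT = 112.8° gives FT at 88.4° from the x-axis; with |FT| = 17.0, T = (-3.26, 0.516). Then |ST| = |T − S| = 3.31.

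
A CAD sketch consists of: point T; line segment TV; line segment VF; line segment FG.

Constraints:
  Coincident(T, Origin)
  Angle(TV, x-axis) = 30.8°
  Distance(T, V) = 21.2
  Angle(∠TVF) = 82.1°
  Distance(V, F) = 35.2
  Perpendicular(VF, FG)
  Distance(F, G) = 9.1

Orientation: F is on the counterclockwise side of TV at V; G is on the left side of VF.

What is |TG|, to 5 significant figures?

34.409

∠TVF = 82.1°, so VF runs at 30.8° + (180° − 82.1°) = 128.70° from the x-axis; with |VF| = 35.2, F = V + 35.2·(cos 128.70°, sin 128.70°) = (-3.7986, 38.326). VF is perpendicular to FG; with |FG| = 9.1 on the left of VF, G = F + 9.1·(-0.78043, -0.62524) = (-10.901, 32.637). Then |TG| = |G − T| = 34.409.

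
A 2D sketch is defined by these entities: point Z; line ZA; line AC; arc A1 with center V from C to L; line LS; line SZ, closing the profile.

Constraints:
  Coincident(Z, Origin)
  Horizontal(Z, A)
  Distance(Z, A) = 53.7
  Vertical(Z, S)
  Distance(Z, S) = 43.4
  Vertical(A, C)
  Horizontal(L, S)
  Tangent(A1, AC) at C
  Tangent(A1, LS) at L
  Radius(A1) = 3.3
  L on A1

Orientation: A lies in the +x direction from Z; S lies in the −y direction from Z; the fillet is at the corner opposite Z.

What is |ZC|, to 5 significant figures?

67.020

The virtual corner opposite Z is at (53.700, -43.400). A1 meets AC tangentially, so VC is at right angles to AC and since A1 is tangent to LS there, VL ⟂ LS, with radius 3.3, so the center V sits 3.3 in from both sides at V = (50.400, -40.100). That places the tangent points at C = (53.700, -40.100) on AC and L = (50.400, -43.400) on LS. Then |ZC| = |C − Z| = 67.020.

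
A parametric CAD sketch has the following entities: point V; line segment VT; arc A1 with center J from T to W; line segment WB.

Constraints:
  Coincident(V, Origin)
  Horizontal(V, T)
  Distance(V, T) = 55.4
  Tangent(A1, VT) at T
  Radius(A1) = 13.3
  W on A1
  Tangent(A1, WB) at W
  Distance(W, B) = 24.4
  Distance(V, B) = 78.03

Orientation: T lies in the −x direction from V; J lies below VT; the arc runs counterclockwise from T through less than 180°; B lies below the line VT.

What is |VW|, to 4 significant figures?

70.03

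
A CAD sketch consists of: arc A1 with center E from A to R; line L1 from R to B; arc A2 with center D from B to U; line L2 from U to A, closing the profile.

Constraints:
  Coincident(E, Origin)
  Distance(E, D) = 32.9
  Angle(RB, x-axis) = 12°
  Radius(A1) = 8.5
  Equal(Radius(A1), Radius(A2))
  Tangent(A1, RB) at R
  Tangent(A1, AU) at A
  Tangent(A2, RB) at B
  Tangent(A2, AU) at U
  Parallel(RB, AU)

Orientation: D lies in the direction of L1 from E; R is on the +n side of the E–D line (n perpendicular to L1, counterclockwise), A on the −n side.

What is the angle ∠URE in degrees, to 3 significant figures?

62.7°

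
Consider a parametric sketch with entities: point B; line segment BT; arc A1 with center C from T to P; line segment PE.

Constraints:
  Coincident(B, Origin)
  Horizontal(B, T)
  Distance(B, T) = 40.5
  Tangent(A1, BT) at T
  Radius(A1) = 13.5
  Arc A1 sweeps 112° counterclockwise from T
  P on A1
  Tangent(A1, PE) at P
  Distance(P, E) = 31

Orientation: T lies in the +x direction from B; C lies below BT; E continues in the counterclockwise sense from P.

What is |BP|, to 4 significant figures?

33.58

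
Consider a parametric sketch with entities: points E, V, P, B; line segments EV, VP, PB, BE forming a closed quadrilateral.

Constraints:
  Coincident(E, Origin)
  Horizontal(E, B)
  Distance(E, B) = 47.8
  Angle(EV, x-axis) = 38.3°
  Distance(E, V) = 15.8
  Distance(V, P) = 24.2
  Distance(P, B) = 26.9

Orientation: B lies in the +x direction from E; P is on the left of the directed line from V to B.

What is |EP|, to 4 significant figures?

39.93

Checks: |VP| = 24.20 ✓; |PB| = 26.90 ✓.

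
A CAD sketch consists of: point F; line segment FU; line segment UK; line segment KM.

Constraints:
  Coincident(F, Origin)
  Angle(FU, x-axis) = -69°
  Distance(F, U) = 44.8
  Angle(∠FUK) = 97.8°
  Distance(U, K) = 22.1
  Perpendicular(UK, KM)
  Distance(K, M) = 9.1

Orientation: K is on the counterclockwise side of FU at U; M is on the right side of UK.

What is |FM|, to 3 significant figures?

60.5

F is at the origin; FU runs at -69.0° with length 44.8, so U = 44.8·(cos -69.0°, sin -69.0°) = (16.1, -41.8). ∠FUK = 97.8°, so UK runs at -69.0° + (180° − 97.8°) = 13.2° from the x-axis; with |UK| = 22.1, K = U + 22.1·(cos 13.2°, sin 13.2°) = (37.6, -36.8). UK ⟂ KM; with |KM| = 9.1 on the right of UK, M = K + 9.1·(0.228, -0.974) = (39.6, -45.6). Then |FM| = |M − F| = 60.5.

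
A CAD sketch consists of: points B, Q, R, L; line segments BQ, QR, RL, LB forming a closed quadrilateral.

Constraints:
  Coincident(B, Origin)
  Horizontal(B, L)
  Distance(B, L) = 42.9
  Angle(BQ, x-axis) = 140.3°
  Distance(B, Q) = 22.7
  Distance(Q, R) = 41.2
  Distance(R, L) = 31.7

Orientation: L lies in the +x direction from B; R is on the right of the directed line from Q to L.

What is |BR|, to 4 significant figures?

18.51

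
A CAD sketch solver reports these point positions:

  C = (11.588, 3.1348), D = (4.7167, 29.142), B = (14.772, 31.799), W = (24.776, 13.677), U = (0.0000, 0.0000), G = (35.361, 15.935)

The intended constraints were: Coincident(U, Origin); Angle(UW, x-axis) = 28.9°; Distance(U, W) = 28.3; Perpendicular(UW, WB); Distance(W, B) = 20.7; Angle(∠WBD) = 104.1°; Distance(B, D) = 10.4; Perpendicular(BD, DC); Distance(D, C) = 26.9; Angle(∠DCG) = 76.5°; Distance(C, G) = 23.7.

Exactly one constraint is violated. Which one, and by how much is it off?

Distance(C, G) = 23.7 — off by 3.30.

U = (0.00, 0.00) ✓; UW at 28.90° ✓; |UW| = 28.30 ✓; ∠(UW, WB) = 90.00° ✓; |WB| = 20.70 ✓; ∠WBD = 104.1° ✓; |BD| = 10.40 ✓; ∠(BD, DC) = 90.00° ✓; |DC| = 26.90 ✓; ∠DCG = 76.50° ✓; |CG| = 27.00 ✗.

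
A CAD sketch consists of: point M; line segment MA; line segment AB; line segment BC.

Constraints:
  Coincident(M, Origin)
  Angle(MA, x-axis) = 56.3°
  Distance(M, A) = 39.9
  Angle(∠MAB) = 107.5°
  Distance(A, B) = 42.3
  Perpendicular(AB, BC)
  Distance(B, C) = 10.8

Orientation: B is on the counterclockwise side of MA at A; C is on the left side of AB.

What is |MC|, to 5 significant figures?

60.754

∠MAB = 107.5°, so AB runs at 56.3° + (180° − 107.5°) = 128.80° from the x-axis; with |AB| = 42.3, B = A + 42.3·(cos 128.80°, sin 128.80°) = (-4.3670, 66.161). AB is perpendicular to BC; with |BC| = 10.8 on the left of AB, C = B + 10.8·(-0.77934, -0.62660) = (-12.784, 59.394). Then |MC| = |C − M| = 60.754.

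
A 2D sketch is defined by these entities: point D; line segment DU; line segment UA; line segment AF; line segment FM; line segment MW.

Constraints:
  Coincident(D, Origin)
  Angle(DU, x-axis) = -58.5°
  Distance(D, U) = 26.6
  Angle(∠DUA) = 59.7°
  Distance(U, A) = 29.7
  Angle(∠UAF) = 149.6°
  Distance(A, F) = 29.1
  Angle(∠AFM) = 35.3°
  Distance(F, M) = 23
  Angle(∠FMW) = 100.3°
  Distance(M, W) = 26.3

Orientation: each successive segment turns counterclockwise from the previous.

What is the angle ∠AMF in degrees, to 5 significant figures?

92.552°

D is at the origin; DU runs at -58.5° with length 26.6, so U = (13.898, -22.680). ∠DUA = 59.7° gives UA at 61.800° from the x-axis; with |UA| = 29.7, A = (27.933, 3.4945). ∠UAF = 149.6° gives AF at 92.200° from the x-axis; with |AF| = 29.1, F = (26.816, 32.573). ∠AFM = 35.3° gives FM at -123.10° from the x-axis; with |FM| = 23.0, M = (14.256, 13.306). Then cos ∠AMF = MA·MF / (|MA||MF|), giving 92.552°.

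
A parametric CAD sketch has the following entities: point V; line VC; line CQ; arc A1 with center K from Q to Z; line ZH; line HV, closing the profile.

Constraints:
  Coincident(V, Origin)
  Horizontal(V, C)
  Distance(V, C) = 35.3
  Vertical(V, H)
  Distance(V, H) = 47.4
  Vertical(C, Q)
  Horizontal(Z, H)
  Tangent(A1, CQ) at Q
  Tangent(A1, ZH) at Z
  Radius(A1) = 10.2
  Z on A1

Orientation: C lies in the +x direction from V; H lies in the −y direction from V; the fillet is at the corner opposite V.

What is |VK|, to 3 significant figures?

44.9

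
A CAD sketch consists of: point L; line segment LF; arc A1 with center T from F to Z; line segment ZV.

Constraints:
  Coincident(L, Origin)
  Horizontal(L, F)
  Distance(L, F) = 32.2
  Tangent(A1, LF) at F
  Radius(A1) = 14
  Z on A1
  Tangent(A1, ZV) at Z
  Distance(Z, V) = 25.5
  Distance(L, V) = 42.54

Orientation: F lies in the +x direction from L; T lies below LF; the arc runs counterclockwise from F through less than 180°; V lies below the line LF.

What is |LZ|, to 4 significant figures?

22.63

L is at the origin; L and F share the same y with |LF| = 32.2 and F on the +x side, so F = (32.20, 0.000). Tangency of A1 to LF means the radius TF is perpendicular to LF, so T = F + (0, -14) = (32.20, -14.00). Since TZ ⟂ ZV (tangency), |TV| = √(14.0² + 25.5²) = 29.09 regardless of where Z sits on A1. So V lies on both circle(L, 42.54) and circle(T, 29.09); the below-LF intersection is V = (17.18, -38.91). Z is the foot of the tangent from V: Z = (18.21, -13.44).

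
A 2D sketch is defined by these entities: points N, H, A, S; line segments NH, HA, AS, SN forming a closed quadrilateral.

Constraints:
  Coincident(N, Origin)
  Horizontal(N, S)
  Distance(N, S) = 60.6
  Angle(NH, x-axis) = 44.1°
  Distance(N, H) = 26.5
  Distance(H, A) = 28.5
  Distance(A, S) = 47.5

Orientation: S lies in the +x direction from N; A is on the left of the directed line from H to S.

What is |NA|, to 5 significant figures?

54.865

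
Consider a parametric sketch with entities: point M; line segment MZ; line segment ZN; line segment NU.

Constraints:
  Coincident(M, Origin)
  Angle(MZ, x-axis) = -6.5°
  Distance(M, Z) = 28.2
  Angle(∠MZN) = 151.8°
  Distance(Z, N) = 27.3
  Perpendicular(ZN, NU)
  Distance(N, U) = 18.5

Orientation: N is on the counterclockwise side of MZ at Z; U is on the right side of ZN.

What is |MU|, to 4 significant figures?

61.10

M is at the origin; MZ runs at -6.5° with length 28.2, so Z = 28.2·(cos -6.5°, sin -6.5°) = (28.02, -3.192). ∠MZN = 151.8°, so ZN runs at -6.5° + (180° − 151.8°) = 21.70° from the x-axis; with |ZN| = 27.3, N = Z + 27.3·(cos 21.70°, sin 21.70°) = (53.38, 6.902). ZN ⟂ NU; with |NU| = 18.5 on the right of ZN, U = N + 18.5·(0.3697, -0.9291) = (60.22, -10.29). Then |MU| = |U − M| = 61.10.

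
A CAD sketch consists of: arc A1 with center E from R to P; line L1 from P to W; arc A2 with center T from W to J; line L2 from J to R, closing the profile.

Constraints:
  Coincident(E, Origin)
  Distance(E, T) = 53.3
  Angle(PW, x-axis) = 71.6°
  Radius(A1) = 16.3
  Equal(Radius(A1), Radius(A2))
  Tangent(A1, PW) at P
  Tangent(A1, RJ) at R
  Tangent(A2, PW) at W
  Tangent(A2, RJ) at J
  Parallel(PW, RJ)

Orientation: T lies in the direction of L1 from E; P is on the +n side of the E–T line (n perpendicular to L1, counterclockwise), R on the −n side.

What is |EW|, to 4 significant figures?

55.74

The slot axis is L1's direction at 71.6°, so u = (cos 71.6°, sin 71.6°) = (0.3156, 0.9489) and n = (−sin 71.6°, cos 71.6°) = (-0.9489, 0.3156). E is at the origin and T lies 53.3 along u from E, so T = 53.3·u = (16.82, 50.58). Tangency of A1 to both parallel lines with radius 16.3 puts P and R at E ± 16.3·n: P = (-15.47, 5.145), R = (15.47, -5.145). Equal radii place W and J the same way about T: W = T + 16.3·n = (1.357, 55.72), J = T − 16.3·n = (32.29, 45.43). Then |EW| = |W − E| = 55.74.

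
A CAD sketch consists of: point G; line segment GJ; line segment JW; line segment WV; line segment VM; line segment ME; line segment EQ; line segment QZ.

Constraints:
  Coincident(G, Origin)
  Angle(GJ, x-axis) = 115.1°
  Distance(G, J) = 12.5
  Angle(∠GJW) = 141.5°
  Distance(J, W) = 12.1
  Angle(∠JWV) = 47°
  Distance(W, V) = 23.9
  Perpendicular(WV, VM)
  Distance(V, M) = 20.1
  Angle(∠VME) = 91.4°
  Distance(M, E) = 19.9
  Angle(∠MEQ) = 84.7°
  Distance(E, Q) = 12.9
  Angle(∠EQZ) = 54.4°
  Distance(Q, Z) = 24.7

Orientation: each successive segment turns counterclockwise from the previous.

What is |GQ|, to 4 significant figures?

16.01

G is at the origin; GJ runs at 115.1° with length 12.5, so J = (-5.302, 11.32). ∠GJW = 141.5° gives JW at 153.6° from the x-axis; with |JW| = 12.1, W = (-16.14, 16.70). ∠JWV = 47.0° gives WV at -73.40° from the x-axis; with |WV| = 23.9, V = (-9.313, -6.204). WV is perpendicular to VM, so VM runs at 16.60°; with |VM| = 20.1, M = (9.950, -0.4619). ∠VME = 91.4° gives ME at 105.2° from the x-axis; with |ME| = 19.9, E = (4.732, 18.74). ∠MEQ = 84.7° gives EQ at -159.5° from the x-axis; with |EQ| = 12.9, Q = (-7.351, 14.22). Then |GQ| = |Q − G| = 16.01.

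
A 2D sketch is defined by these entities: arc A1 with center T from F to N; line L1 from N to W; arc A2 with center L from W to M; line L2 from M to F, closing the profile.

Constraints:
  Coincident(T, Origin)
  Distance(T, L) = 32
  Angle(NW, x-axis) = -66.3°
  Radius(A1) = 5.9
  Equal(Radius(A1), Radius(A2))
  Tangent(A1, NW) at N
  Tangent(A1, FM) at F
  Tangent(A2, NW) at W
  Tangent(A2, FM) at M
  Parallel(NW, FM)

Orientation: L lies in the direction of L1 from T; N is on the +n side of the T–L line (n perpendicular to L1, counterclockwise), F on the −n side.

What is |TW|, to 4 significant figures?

32.54

The slot axis is L1's direction at -66.3°, so u = (cos -66.3°, sin -66.3°) = (0.4019, -0.9157) and n = (−sin -66.3°, cos -66.3°) = (0.9157, 0.4019). T is at the origin and L lies 32.0 along u from T, so L = 32.0·u = (12.86, -29.30). Tangency of A1 to both parallel lines with radius 5.9 puts N and F at T ± 5.9·n: N = (5.402, 2.371), F = (-5.402, -2.371). Equal radii place W and M the same way about L: W = L + 5.9·n = (18.26, -26.93), M = L − 5.9·n = (7.460, -31.67). Then |TW| = |W − T| = 32.54.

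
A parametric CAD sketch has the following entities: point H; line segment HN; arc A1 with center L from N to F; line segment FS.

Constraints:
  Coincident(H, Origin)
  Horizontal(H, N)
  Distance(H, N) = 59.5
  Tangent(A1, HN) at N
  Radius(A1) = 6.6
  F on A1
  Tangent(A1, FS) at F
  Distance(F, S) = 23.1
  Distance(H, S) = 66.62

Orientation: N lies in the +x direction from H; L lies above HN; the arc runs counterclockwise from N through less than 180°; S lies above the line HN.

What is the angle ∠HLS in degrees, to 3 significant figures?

95.5°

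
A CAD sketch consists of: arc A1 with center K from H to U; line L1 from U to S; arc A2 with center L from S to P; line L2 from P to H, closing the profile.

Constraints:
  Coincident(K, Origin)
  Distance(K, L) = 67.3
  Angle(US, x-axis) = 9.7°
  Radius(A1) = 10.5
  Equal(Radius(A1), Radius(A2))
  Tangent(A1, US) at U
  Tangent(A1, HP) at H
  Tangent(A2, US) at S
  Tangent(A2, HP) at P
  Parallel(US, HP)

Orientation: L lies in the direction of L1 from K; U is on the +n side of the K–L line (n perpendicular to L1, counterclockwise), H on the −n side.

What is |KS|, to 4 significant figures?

68.11

Tangency of A1 to both parallel lines with radius 10.5 puts U and H at K ± 10.5·n: U = (-1.769, 10.35), H = (1.769, -10.35). Equal radii place S and P the same way about L: S = L + 10.5·n = (64.57, 21.69), P = L − 10.5·n = (68.11, 0.9894). Then |KS| = |S − K| = 68.11.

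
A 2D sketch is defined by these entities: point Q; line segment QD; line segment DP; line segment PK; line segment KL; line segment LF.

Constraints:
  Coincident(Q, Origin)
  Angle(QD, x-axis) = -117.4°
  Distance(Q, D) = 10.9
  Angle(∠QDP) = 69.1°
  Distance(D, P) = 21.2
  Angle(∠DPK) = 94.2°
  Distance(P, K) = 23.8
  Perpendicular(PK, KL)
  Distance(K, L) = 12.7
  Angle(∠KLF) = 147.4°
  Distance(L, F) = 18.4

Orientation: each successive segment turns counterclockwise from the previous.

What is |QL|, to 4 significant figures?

15.83

Q is at the origin; QD runs at -117.4° with length 10.9, so D = (-5.016, -9.677). ∠QDP = 69.1° gives DP at -6.500° from the x-axis; with |DP| = 21.2, P = (16.05, -12.08). ∠DPK = 94.2° gives PK at 79.30° from the x-axis; with |PK| = 23.8, K = (20.47, 11.31). PK is perpendicular to KL, so KL runs at 169.3°; with |KL| = 12.7, L = (7.987, 13.67). Then |QL| = |L − Q| = 15.83.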